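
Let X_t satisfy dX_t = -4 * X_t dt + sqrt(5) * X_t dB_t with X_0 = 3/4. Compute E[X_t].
E[X_t] = 3*exp(-4*t)/4

For GBM dX = mu X dt + sigma X dB with X_0 = x_0, apply Itô to Y = log X: dY = (mu - sigma^2/2) dt + sigma dB, so Y_t = log(x_0) + (mu - sigma^2/2) t + sigma B_t and hence X_t = x_0 * exp((mu - sigma^2/2) t + sigma B_t).
With mu = -4, sigma = sqrt(5), x_0 = 3/4, this gives:
  X_t = 3/4 * exp((-13/2) * t + (sqrt(5)) * B_t).
Since sigma*B_t ~ Normal(0, sigma^2 t), E[exp(sigma*B_t)] = exp(sigma^2 t / 2); so E[X_t] = x_0 * exp((mu - sigma^2/2) t) * exp(sigma^2 t / 2) = x_0 * exp(mu t) = 3*exp(-4*t)/4.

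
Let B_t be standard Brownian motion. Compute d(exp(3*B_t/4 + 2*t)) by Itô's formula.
d(exp(3*B_t/4 + 2*t)) = (73*exp(3*B_t/4 + 2*t)/32) dt + (3*exp(3*B_t/4 + 2*t)/4) dB_t

Itô's formula for f(t, x): d f(t, B_t) = (f_t + (1/2) f_xx) dt + f_x dB_t. Compute partials of f(t, x) = exp(2*t + 3*x/4):
  f_t(t,x)  = 2*exp(2*t + 3*x/4)
  f_x(t,x)  = 3*exp(2*t + 3*x/4)/4
  f_xx(t,x) = 9*exp(2*t + 3*x/4)/16
Assemble drift = f_t + (1/2) f_xx = 73*exp(2*t + 3*x/4)/32 and diffusion = f_x = 3*exp(2*t + 3*x/4)/4. Substituting x = B_t:
  d(exp(3*B_t/4 + 2*t)) = (73*exp(3*B_t/4 + 2*t)/32) dt + (3*exp(3*B_t/4 + 2*t)/4) dB_t.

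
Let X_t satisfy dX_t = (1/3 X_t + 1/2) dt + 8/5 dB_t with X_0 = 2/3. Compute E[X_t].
E[X_t] = 13*exp(t/3)/6 - 3/2

Taking expectations and using E[dB_t] = 0, the mean m(t) = E[X_t] satisfies the ODE m'(t) = a m(t) + b with m(0) = x_0. With a = 1/3, b = 1/2, x_0 = 2/3, the solution is
  m(t) = x_0 * exp(a t) + (b/a) * (exp(a t) - 1)
       = (2/3) * exp((1/3) t) + ((1/2)/(1/3)) * (exp((1/3) t) - 1)
       = 13*exp(t/3)/6 - 3/2.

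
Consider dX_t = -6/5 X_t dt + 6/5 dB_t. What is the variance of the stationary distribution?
lim Var(X_t) = 3/5

The OU SDE dX = -theta X dt + sigma dB admits the integrating factor exp(theta t): d(exp(theta t) X_t) = sigma exp(theta t) dB_t. Integrating from 0 to t gives X_t = x_0 * exp(-theta t) + sigma * int_0^t exp(-theta (t-s)) dB_s for any initial x_0. The Itô integral has variance (by the Itô isometry) sigma^2 * int_0^t exp(-2 theta (t - s)) ds = sigma^2 * (1 - exp(-2 theta t)) / (2 theta), independent of x_0.
With theta = 6/5, sigma = 6/5:
  Var(X_t) = (6/5)^2 * (1 - exp(-2*6/5 t)) / (2 * 6/5) = 3/5 - 3*exp(-12*t/5)/5.
As t -> infinity, exp(-2*6/5 t) -> 0, so the stationary variance is sigma^2 / (2 theta) = 3/5.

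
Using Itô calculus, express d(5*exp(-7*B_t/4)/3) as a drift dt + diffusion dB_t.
d(5*exp(-7*B_t/4)/3) = (245*exp(-7*B_t/4)/96) dt + (-35*exp(-7*B_t/4)/12) dB_t

Itô's formula for f(B_t) gives d f(B_t) = f'(B_t) dB_t + (1/2) f''(B_t) dt. Compute derivatives of f(x) = 5*exp(-7*x/4)/3:
  f'(x)  = -35*exp(-7*x/4)/12
  f''(x) = 245*exp(-7*x/4)/48
Substitute x = B_t and multiply the f'' term by 1/2:
  drift     = (1/2) * (245*exp(-7*x/4)/48) evaluated at B_t = 245*exp(-7*B_t/4)/96
  diffusion = (-35*exp(-7*x/4)/12) evaluated at B_t = -35*exp(-7*B_t/4)/12
Therefore d(5*exp(-7*B_t/4)/3) = (245*exp(-7*B_t/4)/96) dt + (-35*exp(-7*B_t/4)/12) dB_t.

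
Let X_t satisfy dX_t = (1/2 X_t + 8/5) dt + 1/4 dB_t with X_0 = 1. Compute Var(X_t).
Var(X_t) = exp(t)/16 - 1/16

The variance V(t) = Var(X_t) satisfies V'(t) = 2 a V(t) + c^2 with V(0) = 0 (drift coefficient is linear in X, diffusion is constant). With a = 1/2, c = 1/4, the solution is
  V(t) = (c^2 / (2 a)) * (exp(2 a t) - 1)
       = ((1/4)^2 / (2*(1/2))) * (exp(1 t) - 1)
       = exp(t)/16 - 1/16.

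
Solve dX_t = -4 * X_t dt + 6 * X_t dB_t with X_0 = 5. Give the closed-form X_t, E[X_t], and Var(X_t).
X_t = 5 * exp((-22) t + (6) B_t); E[X_t] = 5*exp(-4*t); Var(X_t) = (25*exp(36*t) - 25)*exp(-8*t)

For GBM dX = mu X dt + sigma X dB with X_0 = x_0, apply Itô to Y = log X: dY = (mu - sigma^2/2) dt + sigma dB, so Y_t = log(x_0) + (mu - sigma^2/2) t + sigma B_t and hence X_t = x_0 * exp((mu - sigma^2/2) t + sigma B_t).
With mu = -4, sigma = 6, x_0 = 5, this gives:
  X_t = 5 * exp((-22) * t + (6) * B_t).
Since sigma*B_t ~ Normal(0, sigma^2 t), E[exp(sigma*B_t)] = exp(sigma^2 t / 2); so E[X_t] = x_0 * exp((mu - sigma^2/2) t) * exp(sigma^2 t / 2) = x_0 * exp(mu t) = 5*exp(-4*t).
Var(X_t) = E[X_t^2] - (E[X_t])^2 = x_0^2 * exp(2 mu t) * (exp(sigma^2 t) - 1) = (25*exp(36*t) - 25)*exp(-8*t).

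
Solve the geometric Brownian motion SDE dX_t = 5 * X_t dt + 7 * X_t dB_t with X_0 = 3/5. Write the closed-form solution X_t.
X_t = 3/5 * exp((-39/2) * t + (7) * B_t)

For GBM dX = mu X dt + sigma X dB with X_0 = x_0, apply Itô to Y = log X: dY = (mu - sigma^2/2) dt + sigma dB, so Y_t = log(x_0) + (mu - sigma^2/2) t + sigma B_t and hence X_t = x_0 * exp((mu - sigma^2/2) t + sigma B_t).
With mu = 5, sigma = 7, x_0 = 3/5, this gives:
  X_t = 3/5 * exp((-39/2) * t + (7) * B_t).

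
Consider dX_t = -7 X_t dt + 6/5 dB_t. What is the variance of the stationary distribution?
lim Var(X_t) = 18/175

The OU SDE dX = -theta X dt + sigma dB admits the integrating factor exp(theta t): d(exp(theta t) X_t) = sigma exp(theta t) dB_t. Integrating from 0 to t gives X_t = x_0 * exp(-theta t) + sigma * int_0^t exp(-theta (t-s)) dB_s for any initial x_0. The Itô integral has variance (by the Itô isometry) sigma^2 * int_0^t exp(-2 theta (t - s)) ds = sigma^2 * (1 - exp(-2 theta t)) / (2 theta), independent of x_0.
With theta = 7, sigma = 6/5:
  Var(X_t) = (6/5)^2 * (1 - exp(-2*7 t)) / (2 * 7) = 18/175 - 18*exp(-14*t)/175.
As t -> infinity, exp(-2*7 t) -> 0, so the stationary variance is sigma^2 / (2 theta) = 18/175.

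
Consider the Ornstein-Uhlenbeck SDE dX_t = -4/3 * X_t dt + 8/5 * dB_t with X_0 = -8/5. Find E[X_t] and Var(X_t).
E[X_t] = -8*exp(-4*t/3)/5; Var(X_t) = 24/25 - 24*exp(-8*t/3)/25

The OU SDE dX = -theta X dt + sigma dB admits the integrating factor exp(theta t): d(exp(theta t) X_t) = sigma exp(theta t) dB_t. Integrating from 0 to t:
  X_t = x_0 * exp(-theta t) + sigma * int_0^t exp(-theta (t-s)) dB_s.
The Itô integral has mean 0 and (by the Itô isometry) variance sigma^2 * int_0^t exp(-2 theta (t - s)) ds = sigma^2 * (1 - exp(-2 theta t)) / (2 theta).
With theta = 4/3, sigma = 8/5, x_0 = -8/5:
  E[X_t] = -8/5 * exp(-4/3 t) = -8*exp(-4*t/3)/5
  Var(X_t) = (8/5)^2 * (1 - exp(-2*4/3 t)) / (2 * 4/3) = 24/25 - 24*exp(-8*t/3)/25.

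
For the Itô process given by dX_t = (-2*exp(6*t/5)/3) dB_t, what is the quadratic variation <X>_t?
<X>_t = 5*exp(12*t/5)/27 - 5/27

For an Itô process dX_t = a(t) dt + b(t) dB_t, the quadratic variation is <X>_t = int_0^t b(s)^2 ds (the drift term does not contribute). Here b(s) = -2*exp(6*s/5)/3, so
  b(s)^2 = 4*exp(12*s/5)/9.
Integrating from 0 to t:
  <X>_t = int_0^t (4*exp(12*s/5)/9) ds = 5*exp(12*t/5)/27 - 5/27.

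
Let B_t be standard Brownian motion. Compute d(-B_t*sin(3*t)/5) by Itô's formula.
d(-B_t*sin(3*t)/5) = (-3*B_t*cos(3*t)/5) dt + (-sin(3*t)/5) dB_t

Itô's formula for f(t, x): d f(t, B_t) = (f_t + (1/2) f_xx) dt + f_x dB_t. Compute partials of f(t, x) = -x*sin(3*t)/5:
  f_t(t,x)  = -3*x*cos(3*t)/5
  f_x(t,x)  = -sin(3*t)/5
  f_xx(t,x) = 0
Assemble drift = f_t + (1/2) f_xx = -3*x*cos(3*t)/5 and diffusion = f_x = -sin(3*t)/5. Substituting x = B_t:
  d(-B_t*sin(3*t)/5) = (-3*B_t*cos(3*t)/5) dt + (-sin(3*t)/5) dB_t.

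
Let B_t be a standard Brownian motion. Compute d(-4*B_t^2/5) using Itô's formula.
d(-4*B_t^2/5) = (-4/5) dt + (-8*B_t/5) dB_t

Itô's formula for f(B_t) gives d f(B_t) = f'(B_t) dB_t + (1/2) f''(B_t) dt. Compute derivatives of f(x) = -4*x^2/5:
  f'(x)  = -8*x/5
  f''(x) = -8/5
Substitute x = B_t and multiply the f'' term by 1/2:
  drift     = (1/2) * (-8/5) evaluated at B_t = -4/5
  diffusion = (-8*x/5) evaluated at B_t = -8*B_t/5
Therefore d(-4*B_t^2/5) = (-4/5) dt + (-8*B_t/5) dB_t.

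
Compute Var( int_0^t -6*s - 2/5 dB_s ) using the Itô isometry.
Var = 4*t*(75*t^2 + 15*t + 1)/25

The Itô integral of a deterministic integrand f(s) has mean 0 because each increment f(s) * (B_{s+ds} - B_s) has mean 0. By the Itô isometry:
  Var( int_0^t f(s) dB_s ) = E[ (int_0^t f(s) dB_s)^2 ] = int_0^t f(s)^2 ds.
Here f(s) = -6*s - 2/5, so f(s)^2 = 4*(15*s + 1)^2/25. Integrate:
  int_0^t (4*(15*s + 1)^2/25) ds = 4*t*(75*t^2 + 15*t + 1)/25.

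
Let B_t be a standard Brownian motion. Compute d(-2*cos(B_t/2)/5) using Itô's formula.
d(-2*cos(B_t/2)/5) = (cos(B_t/2)/20) dt + (sin(B_t/2)/5) dB_t

Itô's formula for f(B_t) gives d f(B_t) = f'(B_t) dB_t + (1/2) f''(B_t) dt. Compute derivatives of f(x) = -2*cos(x/2)/5:
  f'(x)  = sin(x/2)/5
  f''(x) = cos(x/2)/10
Substitute x = B_t and multiply the f'' term by 1/2:
  drift     = (1/2) * (cos(x/2)/10) evaluated at B_t = cos(B_t/2)/20
  diffusion = (sin(x/2)/5) evaluated at B_t = sin(B_t/2)/5
Therefore d(-2*cos(B_t/2)/5) = (cos(B_t/2)/20) dt + (sin(B_t/2)/5) dB_t.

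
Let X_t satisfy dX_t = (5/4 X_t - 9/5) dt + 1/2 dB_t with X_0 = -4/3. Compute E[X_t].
E[X_t] = 36/25 - 208*exp(5*t/4)/75

Taking expectations and using E[dB_t] = 0, the mean m(t) = E[X_t] satisfies the ODE m'(t) = a m(t) + b with m(0) = x_0. With a = 5/4, b = -9/5, x_0 = -4/3, the solution is
  m(t) = x_0 * exp(a t) + (b/a) * (exp(a t) - 1)
       = (-4/3) * exp((5/4) t) + ((-9/5)/(5/4)) * (exp((5/4) t) - 1)
       = 36/25 - 208*exp(5*t/4)/75.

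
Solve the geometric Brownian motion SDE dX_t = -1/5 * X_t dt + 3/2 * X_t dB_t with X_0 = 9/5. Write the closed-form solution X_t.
X_t = 9/5 * exp((-53/40) * t + (3/2) * B_t)

For GBM dX = mu X dt + sigma X dB with X_0 = x_0, apply Itô to Y = log X: dY = (mu - sigma^2/2) dt + sigma dB, so Y_t = log(x_0) + (mu - sigma^2/2) t + sigma B_t and hence X_t = x_0 * exp((mu - sigma^2/2) t + sigma B_t).
With mu = -1/5, sigma = 3/2, x_0 = 9/5, this gives:
  X_t = 9/5 * exp((-53/40) * t + (3/2) * B_t).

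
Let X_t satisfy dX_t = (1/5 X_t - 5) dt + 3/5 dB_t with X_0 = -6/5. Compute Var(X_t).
Var(X_t) = 9*exp(2*t/5)/10 - 9/10

The variance V(t) = Var(X_t) satisfies V'(t) = 2 a V(t) + c^2 with V(0) = 0 (drift coefficient is linear in X, diffusion is constant). With a = 1/5, c = 3/5, the solution is
  V(t) = (c^2 / (2 a)) * (exp(2 a t) - 1)
       = ((3/5)^2 / (2*(1/5))) * (exp((2/5) t) - 1)
       = 9*exp(2*t/5)/10 - 9/10.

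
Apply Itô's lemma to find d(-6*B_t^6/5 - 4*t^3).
d(-6*B_t^6/5 - 4*t^3) = (-18*B_t^4 - 12*t^2) dt + (-36*B_t^5/5) dB_t

Itô's formula for f(t, x): d f(t, B_t) = (f_t + (1/2) f_xx) dt + f_x dB_t. Compute partials of f(t, x) = -4*t^3 - 6*x^6/5:
  f_t(t,x)  = -12*t^2
  f_x(t,x)  = -36*x^5/5
  f_xx(t,x) = -36*x^4
Assemble drift = f_t + (1/2) f_xx = -12*t^2 - 18*x^4 and diffusion = f_x = -36*x^5/5. Substituting x = B_t:
  d(-6*B_t^6/5 - 4*t^3) = (-18*B_t^4 - 12*t^2) dt + (-36*B_t^5/5) dB_t.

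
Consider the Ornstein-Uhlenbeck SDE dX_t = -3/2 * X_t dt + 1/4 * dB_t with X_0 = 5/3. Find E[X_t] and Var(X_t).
E[X_t] = 5*exp(-3*t/2)/3; Var(X_t) = 1/48 - exp(-3*t)/48

The OU SDE dX = -theta X dt + sigma dB admits the integrating factor exp(theta t): d(exp(theta t) X_t) = sigma exp(theta t) dB_t. Integrating from 0 to t:
  X_t = x_0 * exp(-theta t) + sigma * int_0^t exp(-theta (t-s)) dB_s.
The Itô integral has mean 0 and (by the Itô isometry) variance sigma^2 * int_0^t exp(-2 theta (t - s)) ds = sigma^2 * (1 - exp(-2 theta t)) / (2 theta).
With theta = 3/2, sigma = 1/4, x_0 = 5/3:
  E[X_t] = 5/3 * exp(-3/2 t) = 5*exp(-3*t/2)/3
  Var(X_t) = (1/4)^2 * (1 - exp(-2*3/2 t)) / (2 * 3/2) = 1/48 - exp(-3*t)/48.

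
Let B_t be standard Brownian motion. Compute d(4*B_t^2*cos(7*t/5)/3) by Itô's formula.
d(4*B_t^2*cos(7*t/5)/3) = (-28*B_t^2*sin(7*t/5)/15 + 4*cos(7*t/5)/3) dt + (8*B_t*cos(7*t/5)/3) dB_t

Itô's formula for f(t, x): d f(t, B_t) = (f_t + (1/2) f_xx) dt + f_x dB_t. Compute partials of f(t, x) = 4*x^2*cos(7*t/5)/3:
  f_t(t,x)  = -28*x^2*sin(7*t/5)/15
  f_x(t,x)  = 8*x*cos(7*t/5)/3
  f_xx(t,x) = 8*cos(7*t/5)/3
Assemble drift = f_t + (1/2) f_xx = -28*x^2*sin(7*t/5)/15 + 4*cos(7*t/5)/3 and diffusion = f_x = 8*x*cos(7*t/5)/3. Substituting x = B_t:
  d(4*B_t^2*cos(7*t/5)/3) = (-28*B_t^2*sin(7*t/5)/15 + 4*cos(7*t/5)/3) dt + (8*B_t*cos(7*t/5)/3) dB_t.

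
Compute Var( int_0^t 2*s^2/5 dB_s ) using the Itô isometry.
Var = 4*t^5/125

The Itô integral of a deterministic integrand f(s) has mean 0 because each increment f(s) * (B_{s+ds} - B_s) has mean 0. By the Itô isometry:
  Var( int_0^t f(s) dB_s ) = E[ (int_0^t f(s) dB_s)^2 ] = int_0^t f(s)^2 ds.
Here f(s) = 2*s^2/5, so f(s)^2 = 4*s^4/25. Integrate:
  int_0^t (4*s^4/25) ds = 4*t^5/125.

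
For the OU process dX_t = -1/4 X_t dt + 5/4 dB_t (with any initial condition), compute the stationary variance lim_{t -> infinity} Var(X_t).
lim Var(X_t) = 25/8

The OU SDE dX = -theta X dt + sigma dB admits the integrating factor exp(theta t): d(exp(theta t) X_t) = sigma exp(theta t) dB_t. Integrating from 0 to t gives X_t = x_0 * exp(-theta t) + sigma * int_0^t exp(-theta (t-s)) dB_s for any initial x_0. The Itô integral has variance (by the Itô isometry) sigma^2 * int_0^t exp(-2 theta (t - s)) ds = sigma^2 * (1 - exp(-2 theta t)) / (2 theta), independent of x_0.
With theta = 1/4, sigma = 5/4:
  Var(X_t) = (5/4)^2 * (1 - exp(-2*1/4 t)) / (2 * 1/4) = 25/8 - 25*exp(-t/2)/8.
As t -> infinity, exp(-2*1/4 t) -> 0, so the stationary variance is sigma^2 / (2 theta) = 25/8.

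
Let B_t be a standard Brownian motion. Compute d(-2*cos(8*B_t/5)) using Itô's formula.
d(-2*cos(8*B_t/5)) = (64*cos(8*B_t/5)/25) dt + (16*sin(8*B_t/5)/5) dB_t

Itô's formula for f(B_t) gives d f(B_t) = f'(B_t) dB_t + (1/2) f''(B_t) dt. Compute derivatives of f(x) = -2*cos(8*x/5):
  f'(x)  = 16*sin(8*x/5)/5
  f''(x) = 128*cos(8*x/5)/25
Substitute x = B_t and multiply the f'' term by 1/2:
  drift     = (1/2) * (128*cos(8*x/5)/25) evaluated at B_t = 64*cos(8*B_t/5)/25
  diffusion = (16*sin(8*x/5)/5) evaluated at B_t = 16*sin(8*B_t/5)/5
Therefore d(-2*cos(8*B_t/5)) = (64*cos(8*B_t/5)/25) dt + (16*sin(8*B_t/5)/5) dB_t.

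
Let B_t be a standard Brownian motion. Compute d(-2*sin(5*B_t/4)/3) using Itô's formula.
d(-2*sin(5*B_t/4)/3) = (25*sin(5*B_t/4)/48) dt + (-5*cos(5*B_t/4)/6) dB_t

Itô's formula for f(B_t) gives d f(B_t) = f'(B_t) dB_t + (1/2) f''(B_t) dt. Compute derivatives of f(x) = -2*sin(5*x/4)/3:
  f'(x)  = -5*cos(5*x/4)/6
  f''(x) = 25*sin(5*x/4)/24
Substitute x = B_t and multiply the f'' term by 1/2:
  drift     = (1/2) * (25*sin(5*x/4)/24) evaluated at B_t = 25*sin(5*B_t/4)/48
  diffusion = (-5*cos(5*x/4)/6) evaluated at B_t = -5*cos(5*B_t/4)/6
Therefore d(-2*sin(5*B_t/4)/3) = (25*sin(5*B_t/4)/48) dt + (-5*cos(5*B_t/4)/6) dB_t.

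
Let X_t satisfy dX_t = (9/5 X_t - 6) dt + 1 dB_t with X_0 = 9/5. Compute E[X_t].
E[X_t] = 10/3 - 23*exp(9*t/5)/15

Taking expectations and using E[dB_t] = 0, the mean m(t) = E[X_t] satisfies the ODE m'(t) = a m(t) + b with m(0) = x_0. With a = 9/5, b = -6, x_0 = 9/5, the solution is
  m(t) = x_0 * exp(a t) + (b/a) * (exp(a t) - 1)
       = (9/5) * exp((9/5) t) + ((-6)/(9/5)) * (exp((9/5) t) - 1)
       = 10/3 - 23*exp(9*t/5)/15.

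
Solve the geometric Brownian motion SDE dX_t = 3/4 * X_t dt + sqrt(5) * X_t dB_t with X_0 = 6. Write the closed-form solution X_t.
X_t = 6 * exp((-7/4) * t + (sqrt(5)) * B_t)

For GBM dX = mu X dt + sigma X dB with X_0 = x_0, apply Itô to Y = log X: dY = (mu - sigma^2/2) dt + sigma dB, so Y_t = log(x_0) + (mu - sigma^2/2) t + sigma B_t and hence X_t = x_0 * exp((mu - sigma^2/2) t + sigma B_t).
With mu = 3/4, sigma = sqrt(5), x_0 = 6, this gives:
  X_t = 6 * exp((-7/4) * t + (sqrt(5)) * B_t).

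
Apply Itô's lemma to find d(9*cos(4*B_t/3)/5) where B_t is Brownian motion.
d(9*cos(4*B_t/3)/5) = (-8*cos(4*B_t/3)/5) dt + (-12*sin(4*B_t/3)/5) dB_t

Itô's formula for f(B_t) gives d f(B_t) = f'(B_t) dB_t + (1/2) f''(B_t) dt. Compute derivatives of f(x) = 9*cos(4*x/3)/5:
  f'(x)  = -12*sin(4*x/3)/5
  f''(x) = -16*cos(4*x/3)/5
Substitute x = B_t and multiply the f'' term by 1/2:
  drift     = (1/2) * (-16*cos(4*x/3)/5) evaluated at B_t = -8*cos(4*B_t/3)/5
  diffusion = (-12*sin(4*x/3)/5) evaluated at B_t = -12*sin(4*B_t/3)/5
Therefore d(9*cos(4*B_t/3)/5) = (-8*cos(4*B_t/3)/5) dt + (-12*sin(4*B_t/3)/5) dB_t.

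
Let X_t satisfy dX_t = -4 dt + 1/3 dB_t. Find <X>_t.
<X>_t = t/9

For an Itô process dX_t = a(t) dt + b(t) dB_t, the quadratic variation is <X>_t = int_0^t b(s)^2 ds (the drift term does not contribute). Here b(s) = 1/3, so
  b(s)^2 = 1/9.
Integrating from 0 to t:
  <X>_t = int_0^t (1/9) ds = t/9.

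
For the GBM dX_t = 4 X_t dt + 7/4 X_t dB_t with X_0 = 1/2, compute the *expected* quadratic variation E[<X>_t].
E[<X>_t] = 49*exp(177*t/16)/708 - 49/708

<X>_t = int_0^t ((7/4) * X_s)^2 ds. Taking expectation inside the integral: E[<X>_t] = (7/4)^2 * int_0^t E[X_s^2] ds. For GBM, E[X_s^2] = x_0^2 * exp((2 mu + sigma^2) s). Integrating:
  E[<X>_t] = (7/4)^2 * (1/2)^2 * (exp((2*4 + (7/4)^2) t) - 1) / (2*4 + (7/4)^2)
           = (7/4)^2 * (1/2)^2 * (exp((177/16) t) - 1) / (177/16) = 49*exp(177*t/16)/708 - 49/708.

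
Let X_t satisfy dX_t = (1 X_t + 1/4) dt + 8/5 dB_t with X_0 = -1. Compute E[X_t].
E[X_t] = -3*exp(t)/4 - 1/4

Taking expectations and using E[dB_t] = 0, the mean m(t) = E[X_t] satisfies the ODE m'(t) = a m(t) + b with m(0) = x_0. With a = 1, b = 1/4, x_0 = -1, the solution is
  m(t) = x_0 * exp(a t) + (b/a) * (exp(a t) - 1)
       = (-1) * exp(1 t) + ((1/4)/1) * (exp(1 t) - 1)
       = -3*exp(t)/4 - 1/4.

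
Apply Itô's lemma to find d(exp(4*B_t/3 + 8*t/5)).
d(exp(4*B_t/3 + 8*t/5)) = (112*exp(4*B_t/3 + 8*t/5)/45) dt + (4*exp(4*B_t/3 + 8*t/5)/3) dB_t

Itô's formula for f(t, x): d f(t, B_t) = (f_t + (1/2) f_xx) dt + f_x dB_t. Compute partials of f(t, x) = exp(8*t/5 + 4*x/3):
  f_t(t,x)  = 8*exp(8*t/5 + 4*x/3)/5
  f_x(t,x)  = 4*exp(8*t/5 + 4*x/3)/3
  f_xx(t,x) = 16*exp(8*t/5 + 4*x/3)/9
Assemble drift = f_t + (1/2) f_xx = 112*exp(8*t/5 + 4*x/3)/45 and diffusion = f_x = 4*exp(8*t/5 + 4*x/3)/3. Substituting x = B_t:
  d(exp(4*B_t/3 + 8*t/5)) = (112*exp(4*B_t/3 + 8*t/5)/45) dt + (4*exp(4*B_t/3 + 8*t/5)/3) dB_t.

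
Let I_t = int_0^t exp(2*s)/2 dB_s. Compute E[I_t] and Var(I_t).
E[I_t] = 0; Var(I_t) = exp(4*t)/16 - 1/16

The Itô integral of a deterministic integrand f(s) has mean 0 because each increment f(s) * (B_{s+ds} - B_s) has mean 0. By the Itô isometry:
  Var( int_0^t f(s) dB_s ) = E[ (int_0^t f(s) dB_s)^2 ] = int_0^t f(s)^2 ds.
Here f(s) = exp(2*s)/2, so f(s)^2 = exp(4*s)/4. Integrate:
  int_0^t (exp(4*s)/4) ds = exp(4*t)/16 - 1/16.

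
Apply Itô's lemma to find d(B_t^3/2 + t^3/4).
d(B_t^3/2 + t^3/4) = (3*B_t/2 + 3*t^2/4) dt + (3*B_t^2/2) dB_t

Itô's formula for f(t, x): d f(t, B_t) = (f_t + (1/2) f_xx) dt + f_x dB_t. Compute partials of f(t, x) = t^3/4 + x^3/2:
  f_t(t,x)  = 3*t^2/4
  f_x(t,x)  = 3*x^2/2
  f_xx(t,x) = 3*x
Assemble drift = f_t + (1/2) f_xx = 3*t^2/4 + 3*x/2 and diffusion = f_x = 3*x^2/2. Substituting x = B_t:
  d(B_t^3/2 + t^3/4) = (3*B_t/2 + 3*t^2/4) dt + (3*B_t^2/2) dB_t.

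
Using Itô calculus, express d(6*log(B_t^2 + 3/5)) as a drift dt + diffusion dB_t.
d(6*log(B_t^2 + 3/5)) = (30*(3 - 5*B_t^2)/(5*B_t^2 + 3)^2) dt + (60*B_t/(5*B_t^2 + 3)) dB_t

Itô's formula for f(B_t) gives d f(B_t) = f'(B_t) dB_t + (1/2) f''(B_t) dt. Compute derivatives of f(x) = 6*log(x^2 + 3/5):
  f'(x)  = 60*x/(5*x^2 + 3)
  f''(x) = 60*(3 - 5*x^2)/(5*x^2 + 3)^2
Substitute x = B_t and multiply the f'' term by 1/2:
  drift     = (1/2) * (60*(3 - 5*x^2)/(5*x^2 + 3)^2) evaluated at B_t = 30*(3 - 5*B_t^2)/(5*B_t^2 + 3)^2
  diffusion = (60*x/(5*x^2 + 3)) evaluated at B_t = 60*B_t/(5*B_t^2 + 3)
Therefore d(6*log(B_t^2 + 3/5)) = (30*(3 - 5*B_t^2)/(5*B_t^2 + 3)^2) dt + (60*B_t/(5*B_t^2 + 3)) dB_t.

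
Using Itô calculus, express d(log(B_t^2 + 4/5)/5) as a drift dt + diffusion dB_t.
d(log(B_t^2 + 4/5)/5) = ((4 - 5*B_t^2)/(5*B_t^2 + 4)^2) dt + (2*B_t/(5*B_t^2 + 4)) dB_t

Itô's formula for f(B_t) gives d f(B_t) = f'(B_t) dB_t + (1/2) f''(B_t) dt. Compute derivatives of f(x) = log(x^2 + 4/5)/5:
  f'(x)  = 2*x/(5*x^2 + 4)
  f''(x) = 2*(4 - 5*x^2)/(5*x^2 + 4)^2
Substitute x = B_t and multiply the f'' term by 1/2:
  drift     = (1/2) * (2*(4 - 5*x^2)/(5*x^2 + 4)^2) evaluated at B_t = (4 - 5*B_t^2)/(5*B_t^2 + 4)^2
  diffusion = (2*x/(5*x^2 + 4)) evaluated at B_t = 2*B_t/(5*B_t^2 + 4)
Therefore d(log(B_t^2 + 4/5)/5) = ((4 - 5*B_t^2)/(5*B_t^2 + 4)^2) dt + (2*B_t/(5*B_t^2 + 4)) dB_t.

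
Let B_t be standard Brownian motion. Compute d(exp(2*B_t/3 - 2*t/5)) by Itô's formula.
d(exp(2*B_t/3 - 2*t/5)) = (-8*exp(2*B_t/3 - 2*t/5)/45) dt + (2*exp(2*B_t/3 - 2*t/5)/3) dB_t

Itô's formula for f(t, x): d f(t, B_t) = (f_t + (1/2) f_xx) dt + f_x dB_t. Compute partials of f(t, x) = exp(-2*t/5 + 2*x/3):
  f_t(t,x)  = -2*exp(-2*t/5 + 2*x/3)/5
  f_x(t,x)  = 2*exp(-2*t/5 + 2*x/3)/3
  f_xx(t,x) = 4*exp(-2*t/5 + 2*x/3)/9
Assemble drift = f_t + (1/2) f_xx = -8*exp(-2*t/5 + 2*x/3)/45 and diffusion = f_x = 2*exp(-2*t/5 + 2*x/3)/3. Substituting x = B_t:
  d(exp(2*B_t/3 - 2*t/5)) = (-8*exp(2*B_t/3 - 2*t/5)/45) dt + (2*exp(2*B_t/3 - 2*t/5)/3) dB_t.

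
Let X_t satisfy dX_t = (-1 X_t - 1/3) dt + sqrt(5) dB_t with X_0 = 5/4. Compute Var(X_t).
Var(X_t) = 5/2 - 5*exp(-2*t)/2

The variance V(t) = Var(X_t) satisfies V'(t) = 2 a V(t) + c^2 with V(0) = 0 (drift coefficient is linear in X, diffusion is constant). With a = -1, c = sqrt(5), the solution is
  V(t) = (c^2 / (2 a)) * (exp(2 a t) - 1)
       = (sqrt(5)^2 / (2*(-1))) * (exp((-2) t) - 1)
       = 5/2 - 5*exp(-2*t)/2.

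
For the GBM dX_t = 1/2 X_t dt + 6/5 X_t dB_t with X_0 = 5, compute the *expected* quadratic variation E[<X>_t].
E[<X>_t] = 900*exp(61*t/25)/61 - 900/61

<X>_t = int_0^t ((6/5) * X_s)^2 ds. Taking expectation inside the integral: E[<X>_t] = (6/5)^2 * int_0^t E[X_s^2] ds. For GBM, E[X_s^2] = x_0^2 * exp((2 mu + sigma^2) s). Integrating:
  E[<X>_t] = (6/5)^2 * 5^2 * (exp((2*(1/2) + (6/5)^2) t) - 1) / (2*(1/2) + (6/5)^2)
           = (6/5)^2 * 5^2 * (exp((61/25) t) - 1) / (61/25) = 900*exp(61*t/25)/61 - 900/61.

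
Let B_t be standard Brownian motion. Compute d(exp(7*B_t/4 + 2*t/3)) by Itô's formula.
d(exp(7*B_t/4 + 2*t/3)) = (211*exp(7*B_t/4 + 2*t/3)/96) dt + (7*exp(7*B_t/4 + 2*t/3)/4) dB_t

Itô's formula for f(t, x): d f(t, B_t) = (f_t + (1/2) f_xx) dt + f_x dB_t. Compute partials of f(t, x) = exp(2*t/3 + 7*x/4):
  f_t(t,x)  = 2*exp(2*t/3 + 7*x/4)/3
  f_x(t,x)  = 7*exp(2*t/3 + 7*x/4)/4
  f_xx(t,x) = 49*exp(2*t/3 + 7*x/4)/16
Assemble drift = f_t + (1/2) f_xx = 211*exp(2*t/3 + 7*x/4)/96 and diffusion = f_x = 7*exp(2*t/3 + 7*x/4)/4. Substituting x = B_t:
  d(exp(7*B_t/4 + 2*t/3)) = (211*exp(7*B_t/4 + 2*t/3)/96) dt + (7*exp(7*B_t/4 + 2*t/3)/4) dB_t.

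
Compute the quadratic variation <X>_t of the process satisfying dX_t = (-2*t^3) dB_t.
<X>_t = 4*t^7/7

For an Itô process dX_t = a(t) dt + b(t) dB_t, the quadratic variation is <X>_t = int_0^t b(s)^2 ds (the drift term does not contribute). Here b(s) = -2*s^3, so
  b(s)^2 = 4*s^6.
Integrating from 0 to t:
  <X>_t = int_0^t (4*s^6) ds = 4*t^7/7.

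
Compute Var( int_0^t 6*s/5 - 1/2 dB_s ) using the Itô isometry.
Var = t*(48*t^2 - 60*t + 25)/100

The Itô integral of a deterministic integrand f(s) has mean 0 because each increment f(s) * (B_{s+ds} - B_s) has mean 0. By the Itô isometry:
  Var( int_0^t f(s) dB_s ) = E[ (int_0^t f(s) dB_s)^2 ] = int_0^t f(s)^2 ds.
Here f(s) = 6*s/5 - 1/2, so f(s)^2 = (12*s - 5)^2/100. Integrate:
  int_0^t ((12*s - 5)^2/100) ds = t*(48*t^2 - 60*t + 25)/100.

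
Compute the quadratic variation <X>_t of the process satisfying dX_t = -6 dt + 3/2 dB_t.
<X>_t = 9*t/4

For an Itô process dX_t = a(t) dt + b(t) dB_t, the quadratic variation is <X>_t = int_0^t b(s)^2 ds (the drift term does not contribute). Here b(s) = 3/2, so
  b(s)^2 = 9/4.
Integrating from 0 to t:
  <X>_t = int_0^t (9/4) ds = 9*t/4.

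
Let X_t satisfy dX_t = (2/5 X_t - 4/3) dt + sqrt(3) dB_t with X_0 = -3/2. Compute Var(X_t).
Var(X_t) = 15*exp(4*t/5)/4 - 15/4

The variance V(t) = Var(X_t) satisfies V'(t) = 2 a V(t) + c^2 with V(0) = 0 (drift coefficient is linear in X, diffusion is constant). With a = 2/5, c = sqrt(3), the solution is
  V(t) = (c^2 / (2 a)) * (exp(2 a t) - 1)
       = (sqrt(3)^2 / (2*(2/5))) * (exp((4/5) t) - 1)
       = 15*exp(4*t/5)/4 - 15/4.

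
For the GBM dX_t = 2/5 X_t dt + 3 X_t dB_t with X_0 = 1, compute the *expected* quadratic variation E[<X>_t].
E[<X>_t] = 45*exp(49*t/5)/49 - 45/49

<X>_t = int_0^t (3 * X_s)^2 ds. Taking expectation inside the integral: E[<X>_t] = 3^2 * int_0^t E[X_s^2] ds. For GBM, E[X_s^2] = x_0^2 * exp((2 mu + sigma^2) s). Integrating:
  E[<X>_t] = 3^2 * 1^2 * (exp((2*(2/5) + 3^2) t) - 1) / (2*(2/5) + 3^2)
           = 3^2 * 1^2 * (exp((49/5) t) - 1) / (49/5) = 45*exp(49*t/5)/49 - 45/49.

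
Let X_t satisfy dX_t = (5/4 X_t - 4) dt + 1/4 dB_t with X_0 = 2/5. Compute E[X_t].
E[X_t] = 16/5 - 14*exp(5*t/4)/5

Taking expectations and using E[dB_t] = 0, the mean m(t) = E[X_t] satisfies the ODE m'(t) = a m(t) + b with m(0) = x_0. With a = 5/4, b = -4, x_0 = 2/5, the solution is
  m(t) = x_0 * exp(a t) + (b/a) * (exp(a t) - 1)
       = (2/5) * exp((5/4) t) + ((-4)/(5/4)) * (exp((5/4) t) - 1)
       = 16/5 - 14*exp(5*t/4)/5.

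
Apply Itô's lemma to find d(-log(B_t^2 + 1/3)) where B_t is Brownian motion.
d(-log(B_t^2 + 1/3)) = (3*(3*B_t^2 - 1)/(3*B_t^2 + 1)^2) dt + (-6*B_t/(3*B_t^2 + 1)) dB_t

Itô's formula for f(B_t) gives d f(B_t) = f'(B_t) dB_t + (1/2) f''(B_t) dt. Compute derivatives of f(x) = -log(x^2 + 1/3):
  f'(x)  = -6*x/(3*x^2 + 1)
  f''(x) = 6*(3*x^2 - 1)/(3*x^2 + 1)^2
Substitute x = B_t and multiply the f'' term by 1/2:
  drift     = (1/2) * (6*(3*x^2 - 1)/(3*x^2 + 1)^2) evaluated at B_t = 3*(3*B_t^2 - 1)/(3*B_t^2 + 1)^2
  diffusion = (-6*x/(3*x^2 + 1)) evaluated at B_t = -6*B_t/(3*B_t^2 + 1)
Therefore d(-log(B_t^2 + 1/3)) = (3*(3*B_t^2 - 1)/(3*B_t^2 + 1)^2) dt + (-6*B_t/(3*B_t^2 + 1)) dB_t.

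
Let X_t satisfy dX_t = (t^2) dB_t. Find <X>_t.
<X>_t = t^5/5

For an Itô process dX_t = a(t) dt + b(t) dB_t, the quadratic variation is <X>_t = int_0^t b(s)^2 ds (the drift term does not contribute). Here b(s) = s^2, so
  b(s)^2 = s^4.
Integrating from 0 to t:
  <X>_t = int_0^t (s^4) ds = t^5/5.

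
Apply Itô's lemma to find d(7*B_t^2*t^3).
d(7*B_t^2*t^3) = (7*t^2*(3*B_t^2 + t)) dt + (14*B_t*t^3) dB_t

Itô's formula for f(t, x): d f(t, B_t) = (f_t + (1/2) f_xx) dt + f_x dB_t. Compute partials of f(t, x) = 7*t^3*x^2:
  f_t(t,x)  = 21*t^2*x^2
  f_x(t,x)  = 14*t^3*x
  f_xx(t,x) = 14*t^3
Assemble drift = f_t + (1/2) f_xx = 7*t^2*(t + 3*x^2) and diffusion = f_x = 14*t^3*x. Substituting x = B_t:
  d(7*B_t^2*t^3) = (7*t^2*(3*B_t^2 + t)) dt + (14*B_t*t^3) dB_t.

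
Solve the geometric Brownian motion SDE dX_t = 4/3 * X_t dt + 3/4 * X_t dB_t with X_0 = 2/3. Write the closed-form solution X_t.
X_t = 2/3 * exp((101/96) * t + (3/4) * B_t)

For GBM dX = mu X dt + sigma X dB with X_0 = x_0, apply Itô to Y = log X: dY = (mu - sigma^2/2) dt + sigma dB, so Y_t = log(x_0) + (mu - sigma^2/2) t + sigma B_t and hence X_t = x_0 * exp((mu - sigma^2/2) t + sigma B_t).
With mu = 4/3, sigma = 3/4, x_0 = 2/3, this gives:
  X_t = 2/3 * exp((101/96) * t + (3/4) * B_t).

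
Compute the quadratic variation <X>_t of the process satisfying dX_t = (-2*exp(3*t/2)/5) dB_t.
<X>_t = 4*exp(3*t)/75 - 4/75

For an Itô process dX_t = a(t) dt + b(t) dB_t, the quadratic variation is <X>_t = int_0^t b(s)^2 ds (the drift term does not contribute). Here b(s) = -2*exp(3*s/2)/5, so
  b(s)^2 = 4*exp(3*s)/25.
Integrating from 0 to t:
  <X>_t = int_0^t (4*exp(3*s)/25) ds = 4*exp(3*t)/75 - 4/75.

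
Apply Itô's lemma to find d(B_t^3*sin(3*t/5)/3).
d(B_t^3*sin(3*t/5)/3) = (B_t*(B_t^2*cos(3*t/5)/5 + sin(3*t/5))) dt + (B_t^2*sin(3*t/5)) dB_t

Itô's formula for f(t, x): d f(t, B_t) = (f_t + (1/2) f_xx) dt + f_x dB_t. Compute partials of f(t, x) = x^3*sin(3*t/5)/3:
  f_t(t,x)  = x^3*cos(3*t/5)/5
  f_x(t,x)  = x^2*sin(3*t/5)
  f_xx(t,x) = 2*x*sin(3*t/5)
Assemble drift = f_t + (1/2) f_xx = x*(x^2*cos(3*t/5)/5 + sin(3*t/5)) and diffusion = f_x = x^2*sin(3*t/5). Substituting x = B_t:
  d(B_t^3*sin(3*t/5)/3) = (B_t*(B_t^2*cos(3*t/5)/5 + sin(3*t/5))) dt + (B_t^2*sin(3*t/5)) dB_t.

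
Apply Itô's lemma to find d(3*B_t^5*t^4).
d(3*B_t^5*t^4) = (B_t^3*t^3*(12*B_t^2 + 30*t)) dt + (15*B_t^4*t^4) dB_t

Itô's formula for f(t, x): d f(t, B_t) = (f_t + (1/2) f_xx) dt + f_x dB_t. Compute partials of f(t, x) = 3*t^4*x^5:
  f_t(t,x)  = 12*t^3*x^5
  f_x(t,x)  = 15*t^4*x^4
  f_xx(t,x) = 60*t^4*x^3
Assemble drift = f_t + (1/2) f_xx = t^3*x^3*(30*t + 12*x^2) and diffusion = f_x = 15*t^4*x^4. Substituting x = B_t:
  d(3*B_t^5*t^4) = (B_t^3*t^3*(12*B_t^2 + 30*t)) dt + (15*B_t^4*t^4) dB_t.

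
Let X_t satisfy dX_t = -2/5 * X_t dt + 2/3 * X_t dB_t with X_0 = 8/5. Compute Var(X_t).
Var(X_t) = (64*exp(4*t/9) - 64)*exp(-4*t/5)/25

For GBM dX = mu X dt + sigma X dB with X_0 = x_0, apply Itô to Y = log X: dY = (mu - sigma^2/2) dt + sigma dB, so Y_t = log(x_0) + (mu - sigma^2/2) t + sigma B_t and hence X_t = x_0 * exp((mu - sigma^2/2) t + sigma B_t).
With mu = -2/5, sigma = 2/3, x_0 = 8/5, this gives:
  X_t = 8/5 * exp((-28/45) * t + (2/3) * B_t).
Since sigma*B_t ~ Normal(0, sigma^2 t), E[exp(sigma*B_t)] = exp(sigma^2 t / 2); so E[X_t] = x_0 * exp((mu - sigma^2/2) t) * exp(sigma^2 t / 2) = x_0 * exp(mu t) = 8*exp(-2*t/5)/5.
Var(X_t) = E[X_t^2] - (E[X_t])^2 = x_0^2 * exp(2 mu t) * (exp(sigma^2 t) - 1) = (64*exp(4*t/9) - 64)*exp(-4*t/5)/25.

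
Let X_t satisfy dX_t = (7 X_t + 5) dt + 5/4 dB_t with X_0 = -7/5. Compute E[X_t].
E[X_t] = -24*exp(7*t)/35 - 5/7

Taking expectations and using E[dB_t] = 0, the mean m(t) = E[X_t] satisfies the ODE m'(t) = a m(t) + b with m(0) = x_0. With a = 7, b = 5, x_0 = -7/5, the solution is
  m(t) = x_0 * exp(a t) + (b/a) * (exp(a t) - 1)
       = (-7/5) * exp(7 t) + (5/7) * (exp(7 t) - 1)
       = -24*exp(7*t)/35 - 5/7.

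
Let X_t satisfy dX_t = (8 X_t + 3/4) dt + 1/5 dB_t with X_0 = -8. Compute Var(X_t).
Var(X_t) = exp(16*t)/400 - 1/400

The variance V(t) = Var(X_t) satisfies V'(t) = 2 a V(t) + c^2 with V(0) = 0 (drift coefficient is linear in X, diffusion is constant). With a = 8, c = 1/5, the solution is
  V(t) = (c^2 / (2 a)) * (exp(2 a t) - 1)
       = ((1/5)^2 / (2*8)) * (exp(16 t) - 1)
       = exp(16*t)/400 - 1/400.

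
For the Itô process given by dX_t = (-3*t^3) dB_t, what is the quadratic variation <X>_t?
<X>_t = 9*t^7/7

For an Itô process dX_t = a(t) dt + b(t) dB_t, the quadratic variation is <X>_t = int_0^t b(s)^2 ds (the drift term does not contribute). Here b(s) = -3*s^3, so
  b(s)^2 = 9*s^6.
Integrating from 0 to t:
  <X>_t = int_0^t (9*s^6) ds = 9*t^7/7.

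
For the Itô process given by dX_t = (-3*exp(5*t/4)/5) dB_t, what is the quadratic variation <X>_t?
<X>_t = 18*exp(5*t/2)/125 - 18/125

For an Itô process dX_t = a(t) dt + b(t) dB_t, the quadratic variation is <X>_t = int_0^t b(s)^2 ds (the drift term does not contribute). Here b(s) = -3*exp(5*s/4)/5, so
  b(s)^2 = 9*exp(5*s/2)/25.
Integrating from 0 to t:
  <X>_t = int_0^t (9*exp(5*s/2)/25) ds = 18*exp(5*t/2)/125 - 18/125.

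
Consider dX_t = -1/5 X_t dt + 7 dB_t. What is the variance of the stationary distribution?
lim Var(X_t) = 245/2

The OU SDE dX = -theta X dt + sigma dB admits the integrating factor exp(theta t): d(exp(theta t) X_t) = sigma exp(theta t) dB_t. Integrating from 0 to t gives X_t = x_0 * exp(-theta t) + sigma * int_0^t exp(-theta (t-s)) dB_s for any initial x_0. The Itô integral has variance (by the Itô isometry) sigma^2 * int_0^t exp(-2 theta (t - s)) ds = sigma^2 * (1 - exp(-2 theta t)) / (2 theta), independent of x_0.
With theta = 1/5, sigma = 7:
  Var(X_t) = (7)^2 * (1 - exp(-2*1/5 t)) / (2 * 1/5) = 245/2 - 245*exp(-2*t/5)/2.
As t -> infinity, exp(-2*1/5 t) -> 0, so the stationary variance is sigma^2 / (2 theta) = 245/2.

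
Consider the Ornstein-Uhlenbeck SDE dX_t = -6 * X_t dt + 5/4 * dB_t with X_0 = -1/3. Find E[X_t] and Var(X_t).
E[X_t] = -exp(-6*t)/3; Var(X_t) = 25/192 - 25*exp(-12*t)/192

The OU SDE dX = -theta X dt + sigma dB admits the integrating factor exp(theta t): d(exp(theta t) X_t) = sigma exp(theta t) dB_t. Integrating from 0 to t:
  X_t = x_0 * exp(-theta t) + sigma * int_0^t exp(-theta (t-s)) dB_s.
The Itô integral has mean 0 and (by the Itô isometry) variance sigma^2 * int_0^t exp(-2 theta (t - s)) ds = sigma^2 * (1 - exp(-2 theta t)) / (2 theta).
With theta = 6, sigma = 5/4, x_0 = -1/3:
  E[X_t] = -1/3 * exp(-6 t) = -exp(-6*t)/3
  Var(X_t) = (5/4)^2 * (1 - exp(-2*6 t)) / (2 * 6) = 25/192 - 25*exp(-12*t)/192.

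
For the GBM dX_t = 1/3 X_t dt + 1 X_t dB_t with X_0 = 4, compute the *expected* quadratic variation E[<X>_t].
E[<X>_t] = 48*exp(5*t/3)/5 - 48/5

<X>_t = int_0^t (1 * X_s)^2 ds. Taking expectation inside the integral: E[<X>_t] = 1^2 * int_0^t E[X_s^2] ds. For GBM, E[X_s^2] = x_0^2 * exp((2 mu + sigma^2) s). Integrating:
  E[<X>_t] = 1^2 * 4^2 * (exp((2*(1/3) + 1^2) t) - 1) / (2*(1/3) + 1^2)
           = 1^2 * 4^2 * (exp((5/3) t) - 1) / (5/3) = 48*exp(5*t/3)/5 - 48/5.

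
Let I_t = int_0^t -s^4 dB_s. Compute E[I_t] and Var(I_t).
E[I_t] = 0; Var(I_t) = t^9/9

The Itô integral of a deterministic integrand f(s) has mean 0 because each increment f(s) * (B_{s+ds} - B_s) has mean 0. By the Itô isometry:
  Var( int_0^t f(s) dB_s ) = E[ (int_0^t f(s) dB_s)^2 ] = int_0^t f(s)^2 ds.
Here f(s) = -s^4, so f(s)^2 = s^8. Integrate:
  int_0^t (s^8) ds = t^9/9.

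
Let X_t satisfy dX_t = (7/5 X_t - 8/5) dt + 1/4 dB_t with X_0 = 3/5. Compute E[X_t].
E[X_t] = 8/7 - 19*exp(7*t/5)/35

Taking expectations and using E[dB_t] = 0, the mean m(t) = E[X_t] satisfies the ODE m'(t) = a m(t) + b with m(0) = x_0. With a = 7/5, b = -8/5, x_0 = 3/5, the solution is
  m(t) = x_0 * exp(a t) + (b/a) * (exp(a t) - 1)
       = (3/5) * exp((7/5) t) + ((-8/5)/(7/5)) * (exp((7/5) t) - 1)
       = 8/7 - 19*exp(7*t/5)/35.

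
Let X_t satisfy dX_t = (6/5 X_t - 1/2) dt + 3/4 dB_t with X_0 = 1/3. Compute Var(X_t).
Var(X_t) = 15*exp(12*t/5)/64 - 15/64

The variance V(t) = Var(X_t) satisfies V'(t) = 2 a V(t) + c^2 with V(0) = 0 (drift coefficient is linear in X, diffusion is constant). With a = 6/5, c = 3/4, the solution is
  V(t) = (c^2 / (2 a)) * (exp(2 a t) - 1)
       = ((3/4)^2 / (2*(6/5))) * (exp((12/5) t) - 1)
       = 15*exp(12*t/5)/64 - 15/64.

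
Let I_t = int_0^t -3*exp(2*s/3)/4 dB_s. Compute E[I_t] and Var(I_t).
E[I_t] = 0; Var(I_t) = 27*exp(4*t/3)/64 - 27/64

The Itô integral of a deterministic integrand f(s) has mean 0 because each increment f(s) * (B_{s+ds} - B_s) has mean 0. By the Itô isometry:
  Var( int_0^t f(s) dB_s ) = E[ (int_0^t f(s) dB_s)^2 ] = int_0^t f(s)^2 ds.
Here f(s) = -3*exp(2*s/3)/4, so f(s)^2 = 9*exp(4*s/3)/16. Integrate:
  int_0^t (9*exp(4*s/3)/16) ds = 27*exp(4*t/3)/64 - 27/64.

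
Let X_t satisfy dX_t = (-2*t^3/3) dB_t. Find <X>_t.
<X>_t = 4*t^7/63

For an Itô process dX_t = a(t) dt + b(t) dB_t, the quadratic variation is <X>_t = int_0^t b(s)^2 ds (the drift term does not contribute). Here b(s) = -2*s^3/3, so
  b(s)^2 = 4*s^6/9.
Integrating from 0 to t:
  <X>_t = int_0^t (4*s^6/9) ds = 4*t^7/63.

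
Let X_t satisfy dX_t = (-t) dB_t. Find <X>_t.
<X>_t = t^3/3

For an Itô process dX_t = a(t) dt + b(t) dB_t, the quadratic variation is <X>_t = int_0^t b(s)^2 ds (the drift term does not contribute). Here b(s) = -s, so
  b(s)^2 = s^2.
Integrating from 0 to t:
  <X>_t = int_0^t (s^2) ds = t^3/3.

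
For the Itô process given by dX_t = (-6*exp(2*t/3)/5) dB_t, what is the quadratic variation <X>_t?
<X>_t = 27*exp(4*t/3)/25 - 27/25

For an Itô process dX_t = a(t) dt + b(t) dB_t, the quadratic variation is <X>_t = int_0^t b(s)^2 ds (the drift term does not contribute). Here b(s) = -6*exp(2*s/3)/5, so
  b(s)^2 = 36*exp(4*s/3)/25.
Integrating from 0 to t:
  <X>_t = int_0^t (36*exp(4*s/3)/25) ds = 27*exp(4*t/3)/25 - 27/25.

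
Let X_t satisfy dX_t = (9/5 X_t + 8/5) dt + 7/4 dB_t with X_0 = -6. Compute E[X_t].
E[X_t] = -46*exp(9*t/5)/9 - 8/9

Taking expectations and using E[dB_t] = 0, the mean m(t) = E[X_t] satisfies the ODE m'(t) = a m(t) + b with m(0) = x_0. With a = 9/5, b = 8/5, x_0 = -6, the solution is
  m(t) = x_0 * exp(a t) + (b/a) * (exp(a t) - 1)
       = (-6) * exp((9/5) t) + ((8/5)/(9/5)) * (exp((9/5) t) - 1)
       = -46*exp(9*t/5)/9 - 8/9.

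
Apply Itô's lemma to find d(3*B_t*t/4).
d(3*B_t*t/4) = (3*B_t/4) dt + (3*t/4) dB_t

Itô's formula for f(t, x): d f(t, B_t) = (f_t + (1/2) f_xx) dt + f_x dB_t. Compute partials of f(t, x) = 3*t*x/4:
  f_t(t,x)  = 3*x/4
  f_x(t,x)  = 3*t/4
  f_xx(t,x) = 0
Assemble drift = f_t + (1/2) f_xx = 3*x/4 and diffusion = f_x = 3*t/4. Substituting x = B_t:
  d(3*B_t*t/4) = (3*B_t/4) dt + (3*t/4) dB_t.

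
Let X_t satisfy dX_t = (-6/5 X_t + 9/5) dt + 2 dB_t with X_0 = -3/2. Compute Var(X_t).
Var(X_t) = 5/3 - 5*exp(-12*t/5)/3

The variance V(t) = Var(X_t) satisfies V'(t) = 2 a V(t) + c^2 with V(0) = 0 (drift coefficient is linear in X, diffusion is constant). With a = -6/5, c = 2, the solution is
  V(t) = (c^2 / (2 a)) * (exp(2 a t) - 1)
       = (2^2 / (2*(-6/5))) * (exp((-12/5) t) - 1)
       = 5/3 - 5*exp(-12*t/5)/3.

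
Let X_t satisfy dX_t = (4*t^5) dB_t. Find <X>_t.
<X>_t = 16*t^11/11

For an Itô process dX_t = a(t) dt + b(t) dB_t, the quadratic variation is <X>_t = int_0^t b(s)^2 ds (the drift term does not contribute). Here b(s) = 4*s^5, so
  b(s)^2 = 16*s^10.
Integrating from 0 to t:
  <X>_t = int_0^t (16*s^10) ds = 16*t^11/11.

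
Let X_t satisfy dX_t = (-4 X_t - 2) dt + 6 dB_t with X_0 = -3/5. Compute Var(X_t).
Var(X_t) = 9/2 - 9*exp(-8*t)/2

The variance V(t) = Var(X_t) satisfies V'(t) = 2 a V(t) + c^2 with V(0) = 0 (drift coefficient is linear in X, diffusion is constant). With a = -4, c = 6, the solution is
  V(t) = (c^2 / (2 a)) * (exp(2 a t) - 1)
       = (6^2 / (2*(-4))) * (exp((-8) t) - 1)
       = 9/2 - 9*exp(-8*t)/2.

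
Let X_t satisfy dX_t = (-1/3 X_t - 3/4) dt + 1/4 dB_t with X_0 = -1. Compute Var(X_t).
Var(X_t) = 3/32 - 3*exp(-2*t/3)/32

The variance V(t) = Var(X_t) satisfies V'(t) = 2 a V(t) + c^2 with V(0) = 0 (drift coefficient is linear in X, diffusion is constant). With a = -1/3, c = 1/4, the solution is
  V(t) = (c^2 / (2 a)) * (exp(2 a t) - 1)
       = ((1/4)^2 / (2*(-1/3))) * (exp((-2/3) t) - 1)
       = 3/32 - 3*exp(-2*t/3)/32.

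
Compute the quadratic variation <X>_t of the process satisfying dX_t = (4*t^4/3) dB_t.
<X>_t = 16*t^9/81

For an Itô process dX_t = a(t) dt + b(t) dB_t, the quadratic variation is <X>_t = int_0^t b(s)^2 ds (the drift term does not contribute). Here b(s) = 4*s^4/3, so
  b(s)^2 = 16*s^8/9.
Integrating from 0 to t:
  <X>_t = int_0^t (16*s^8/9) ds = 16*t^9/81.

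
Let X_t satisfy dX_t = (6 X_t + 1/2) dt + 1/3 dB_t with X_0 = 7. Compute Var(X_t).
Var(X_t) = exp(12*t)/108 - 1/108

The variance V(t) = Var(X_t) satisfies V'(t) = 2 a V(t) + c^2 with V(0) = 0 (drift coefficient is linear in X, diffusion is constant). With a = 6, c = 1/3, the solution is
  V(t) = (c^2 / (2 a)) * (exp(2 a t) - 1)
       = ((1/3)^2 / (2*6)) * (exp(12 t) - 1)
       = exp(12*t)/108 - 1/108.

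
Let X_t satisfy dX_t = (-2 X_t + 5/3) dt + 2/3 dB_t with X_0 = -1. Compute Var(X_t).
Var(X_t) = 1/9 - exp(-4*t)/9

The variance V(t) = Var(X_t) satisfies V'(t) = 2 a V(t) + c^2 with V(0) = 0 (drift coefficient is linear in X, diffusion is constant). With a = -2, c = 2/3, the solution is
  V(t) = (c^2 / (2 a)) * (exp(2 a t) - 1)
       = ((2/3)^2 / (2*(-2))) * (exp((-4) t) - 1)
       = 1/9 - exp(-4*t)/9.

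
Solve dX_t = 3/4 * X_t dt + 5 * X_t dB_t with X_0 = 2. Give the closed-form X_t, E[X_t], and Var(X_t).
X_t = 2 * exp((-47/4) t + (5) B_t); E[X_t] = 2*exp(3*t/4); Var(X_t) = 4*(exp(25*t) - 1)*exp(3*t/2)

For GBM dX = mu X dt + sigma X dB with X_0 = x_0, apply Itô to Y = log X: dY = (mu - sigma^2/2) dt + sigma dB, so Y_t = log(x_0) + (mu - sigma^2/2) t + sigma B_t and hence X_t = x_0 * exp((mu - sigma^2/2) t + sigma B_t).
With mu = 3/4, sigma = 5, x_0 = 2, this gives:
  X_t = 2 * exp((-47/4) * t + (5) * B_t).
Since sigma*B_t ~ Normal(0, sigma^2 t), E[exp(sigma*B_t)] = exp(sigma^2 t / 2); so E[X_t] = x_0 * exp((mu - sigma^2/2) t) * exp(sigma^2 t / 2) = x_0 * exp(mu t) = 2*exp(3*t/4).
Var(X_t) = E[X_t^2] - (E[X_t])^2 = x_0^2 * exp(2 mu t) * (exp(sigma^2 t) - 1) = 4*(exp(25*t) - 1)*exp(3*t/2).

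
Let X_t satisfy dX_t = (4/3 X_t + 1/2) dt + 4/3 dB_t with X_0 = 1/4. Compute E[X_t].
E[X_t] = 5*exp(4*t/3)/8 - 3/8

Taking expectations and using E[dB_t] = 0, the mean m(t) = E[X_t] satisfies the ODE m'(t) = a m(t) + b with m(0) = x_0. With a = 4/3, b = 1/2, x_0 = 1/4, the solution is
  m(t) = x_0 * exp(a t) + (b/a) * (exp(a t) - 1)
       = (1/4) * exp((4/3) t) + ((1/2)/(4/3)) * (exp((4/3) t) - 1)
       = 5*exp(4*t/3)/8 - 3/8.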